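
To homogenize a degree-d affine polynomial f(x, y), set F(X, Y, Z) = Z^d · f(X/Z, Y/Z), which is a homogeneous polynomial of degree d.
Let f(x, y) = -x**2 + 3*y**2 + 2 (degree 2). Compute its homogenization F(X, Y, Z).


F(X, Y, Z) = -X**2 + 3*Y**2 + 2*Z**2

deg(f) = 2.
Substitute x = X/Z, y = Y/Z into f, then multiply by Z^2.
  monomial -1·x^2·y^0 ↦ -1·X^2·Y^0·Z^0.
  monomial 3·x^0·y^2 ↦ 3·X^0·Y^2·Z^0.
  monomial 2·x^0·y^0 ↦ 2·X^0·Y^0·Z^2.
Collecting: F(X, Y, Z) = -X**2 + 3*Y**2 + 2*Z**2.


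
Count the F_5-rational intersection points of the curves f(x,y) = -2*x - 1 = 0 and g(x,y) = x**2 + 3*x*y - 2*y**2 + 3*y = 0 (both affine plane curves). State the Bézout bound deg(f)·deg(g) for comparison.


Common zeros: ∅; count = 0; Bézout bound = 2.

deg(f) = 1, deg(g) = 2, so Bézout bound = 2.
Scan x ∈ F_5. For each x, list the y ∈ F_5 with f(x, y) ≡ 0 and those with g(x, y) ≡ 0 (mod 5); the common zeros in that column are the intersection.
  x = 0: f ≡ 0 at y ∈ ∅; g ≡ 0 at y ∈ {0, 4}; common: ∅.
  x = 1: f ≡ 0 at y ∈ ∅; g ≡ 0 at y ∈ {1, 2}; common: ∅.
  x = 2: f ≡ 0 at y ∈ {0, 1, 2, 3, 4}; g ≡ 0 at y ∈ ∅; common: ∅.
  x = 3: f ≡ 0 at y ∈ ∅; g ≡ 0 at y ∈ {2, 4}; common: ∅.
  x = 4: f ≡ 0 at y ∈ ∅; g ≡ 0 at y ∈ ∅; common: ∅.
Collecting: common zeros = ∅, so the count is 0.
Comparison with the Bézout bound: 0 ≤ 2 = deg(f)·deg(g), as expected for curves with no common component (the affine F_5-count falls short of the bound because intersections may lie at infinity, over extension fields, or carry multiplicity).


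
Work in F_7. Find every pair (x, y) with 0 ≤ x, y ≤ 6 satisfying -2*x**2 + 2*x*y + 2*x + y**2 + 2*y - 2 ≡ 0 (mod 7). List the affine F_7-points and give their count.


Affine F_7-points: {(2, 3), (2, 5), (3, 0), (3, 6), (4, 5), (4, 6), (5, 0), (5, 2)}; count = 8.

For each of the 49 pairs (x, y) ∈ F_7², evaluate f(x, y) mod 7. Record the zeros.
  x = 0: [0↦5, 1↦1, 2↦6, 3↦6, 4↦1, 5↦5, 6↦4]  zeros at y ∈ ∅
  x = 1: [0↦5, 1↦3, 2↦3, 3↦5, 4↦2, 5↦1, 6↦2]  zeros at y ∈ ∅
  x = 2: [0↦1, 1↦1, 2↦3, 3↦0, 4↦6, 5↦0, 6↦3]  zeros at y ∈ {3, 5}
  x = 3: [0↦0, 1↦2, 2↦6, 3↦5, 4↦6, 5↦2, 6↦0]  zeros at y ∈ {0, 6}
  x = 4: [0↦2, 1↦6, 2↦5, 3↦6, 4↦2, 5↦0, 6↦0]  zeros at y ∈ {5, 6}
  x = 5: [0↦0, 1↦6, 2↦0, 3↦3, 4↦1, 5↦1, 6↦3]  zeros at y ∈ {0, 2}
  x = 6: [0↦1, 1↦2, 2↦5, 3↦3, 4↦3, 5↦5, 6↦2]  zeros at y ∈ ∅
Collecting zeros: affine points = {(2, 3), (2, 5), (3, 0), (3, 6), (4, 5), (4, 6), (5, 0), (5, 2)}.
Total count |C(F_7)_aff| = 8.


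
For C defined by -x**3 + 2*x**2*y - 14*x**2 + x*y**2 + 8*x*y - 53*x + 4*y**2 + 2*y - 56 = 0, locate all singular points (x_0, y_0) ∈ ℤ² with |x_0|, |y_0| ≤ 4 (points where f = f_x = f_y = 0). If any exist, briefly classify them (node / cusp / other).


Singular points: {(-3, 2)}; classification: node.

Compute partial derivatives:
  f_x = -3*x**2 + 4*x*y - 28*x + y**2 + 8*y - 53.
  f_y = 2*x**2 + 2*x*y + 8*x + 8*y + 2.
Scan x_0 ∈ {−4, ..., 4}. For each x_0, f_y(x_0, y) is a polynomial in y; find its integer roots y ∈ {−4, ..., 4}, then test f_x and f at those candidates.
  x = -4: f_y(-4, y) = 2; no integer root y with |y| ≤ 4.
  x = -3: f_y(-3, y) = 2*y - 4; vanishes at y ∈ {2}. (-3, 2): f_x = 0, f = 0 — SINGULAR.
  x = -2: f_y(-2, y) = 4*y - 6; no integer root y with |y| ≤ 4.
  x = -1: f_y(-1, y) = 6*y - 4; no integer root y with |y| ≤ 4.
  x = 0: f_y(0, y) = 8*y + 2; no integer root y with |y| ≤ 4.
  x = 1: f_y(1, y) = 10*y + 12; no integer root y with |y| ≤ 4.
  x = 2: f_y(2, y) = 12*y + 26; no integer root y with |y| ≤ 4.
  x = 3: f_y(3, y) = 14*y + 44; no integer root y with |y| ≤ 4.
  x = 4: f_y(4, y) = 16*y + 66; no integer root y with |y| ≤ 4.
Only singular point on the grid: (-3, 2).
Classify: substitute x = -3 + u, y = 2 + v and expand: f = -u**3 + 2*u**2*v - u**2 + u*v**2 + v**2.
No constant or linear terms (consistent with a singular point). Quadratic part: -u**2 + v**2. Cubic part: -u**3 + 2*u**2*v + u*v**2.
The quadratic part v**2 - u**2 = (v − u)(v + u) splits into two distinct linear factors, so there are two distinct tangent lines y − 2 = ±(x − -3) — this is a node (ordinary double point).
Classification: node.


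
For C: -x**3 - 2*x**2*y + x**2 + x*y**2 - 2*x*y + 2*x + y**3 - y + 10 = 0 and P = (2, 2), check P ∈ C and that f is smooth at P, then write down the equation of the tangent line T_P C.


Tangent line at P: -22*x + 7*y + 30 = 0.

Step 1: f(2, 2) = 0, so P lies on C.
Step 2: partial derivatives
  f_x(x, y) = -3*x**2 - 4*x*y + 2*x + y**2 - 2*y + 2, f_y(x, y) = -2*x**2 + 2*x*y - 2*x + 3*y**2 - 1.
  f_x(P) = -22, f_y(P) = 7 (gradient nonzero, so P is smooth).
Step 3: tangent line at P: -22·(x − 2) + 7·(y − 2) = 0.
Expanding: -22*x + 7*y + 30 = 0.


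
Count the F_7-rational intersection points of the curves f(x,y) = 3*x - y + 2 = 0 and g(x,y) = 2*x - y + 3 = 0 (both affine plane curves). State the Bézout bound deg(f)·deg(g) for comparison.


Common zeros: {(1, 5)}; count = 1; Bézout bound = 1.

deg(f) = 1, deg(g) = 1, so Bézout bound = 1.
Scan x ∈ F_7. For each x, list the y ∈ F_7 with f(x, y) ≡ 0 and those with g(x, y) ≡ 0 (mod 7); the common zeros in that column are the intersection.
  x = 0: f ≡ 0 at y ∈ {2}; g ≡ 0 at y ∈ {3}; common: ∅.
  x = 1: f ≡ 0 at y ∈ {5}; g ≡ 0 at y ∈ {5}; common: {5}.
  x = 2: f ≡ 0 at y ∈ {1}; g ≡ 0 at y ∈ {0}; common: ∅.
  x = 3: f ≡ 0 at y ∈ {4}; g ≡ 0 at y ∈ {2}; common: ∅.
  x = 4: f ≡ 0 at y ∈ {0}; g ≡ 0 at y ∈ {4}; common: ∅.
  x = 5: f ≡ 0 at y ∈ {3}; g ≡ 0 at y ∈ {6}; common: ∅.
  x = 6: f ≡ 0 at y ∈ {6}; g ≡ 0 at y ∈ {1}; common: ∅.
Collecting: common zeros = {(1, 5)}, so the count is 1.
Comparison with the Bézout bound: 1 ≤ 1 = deg(f)·deg(g), as expected for curves with no common component (the bound is attained).


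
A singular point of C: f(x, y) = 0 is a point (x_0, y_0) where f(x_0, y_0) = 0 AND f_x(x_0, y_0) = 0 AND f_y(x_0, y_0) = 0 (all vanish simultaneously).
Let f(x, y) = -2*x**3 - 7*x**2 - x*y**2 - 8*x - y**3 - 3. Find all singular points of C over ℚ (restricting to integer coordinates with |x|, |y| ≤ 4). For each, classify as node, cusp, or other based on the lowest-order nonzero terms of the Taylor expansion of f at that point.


Singular points: {(-1, 0)}; classification: node.

Compute partial derivatives:
  f_x = -6*x**2 - 14*x - y**2 - 8.
  f_y = -2*x*y - 3*y**2.
Scan x_0 ∈ {−4, ..., 4}. For each x_0, f_y(x_0, y) is a polynomial in y; find its integer roots y ∈ {−4, ..., 4}, then test f_x and f at those candidates.
  x = -4: f_y(-4, y) = -3*y**2 + 8*y; vanishes at y ∈ {0}. (-4, 0): f_x = -48 ≠ 0.
  x = -3: f_y(-3, y) = -3*y**2 + 6*y; vanishes at y ∈ {0, 2}. (-3, 0): f_x = -20 ≠ 0; (-3, 2): f_x = -24 ≠ 0.
  x = -2: f_y(-2, y) = -3*y**2 + 4*y; vanishes at y ∈ {0}. (-2, 0): f_x = -4 ≠ 0.
  x = -1: f_y(-1, y) = -3*y**2 + 2*y; vanishes at y ∈ {0}. (-1, 0): f_x = 0, f = 0 — SINGULAR.
  x = 0: f_y(0, y) = -3*y**2; vanishes at y ∈ {0}. (0, 0): f_x = -8 ≠ 0.
  x = 1: f_y(1, y) = -3*y**2 - 2*y; vanishes at y ∈ {0}. (1, 0): f_x = -28 ≠ 0.
  x = 2: f_y(2, y) = -3*y**2 - 4*y; vanishes at y ∈ {0}. (2, 0): f_x = -60 ≠ 0.
  x = 3: f_y(3, y) = -3*y**2 - 6*y; vanishes at y ∈ {-2, 0}. (3, -2): f_x = -108 ≠ 0; (3, 0): f_x = -104 ≠ 0.
  x = 4: f_y(4, y) = -3*y**2 - 8*y; vanishes at y ∈ {0}. (4, 0): f_x = -160 ≠ 0.
Only singular point on the grid: (-1, 0).
Classify: substitute x = -1 + u, y = 0 + v and expand: f = -2*u**3 - u**2 - u*v**2 - v**3 + v**2.
No constant or linear terms (consistent with a singular point). Quadratic part: -u**2 + v**2. Cubic part: -2*u**3 - u*v**2 - v**3.
The quadratic part v**2 - u**2 = (v − u)(v + u) splits into two distinct linear factors, so there are two distinct tangent lines y − 0 = ±(x − -1) — this is a node (ordinary double point).
Classification: node.


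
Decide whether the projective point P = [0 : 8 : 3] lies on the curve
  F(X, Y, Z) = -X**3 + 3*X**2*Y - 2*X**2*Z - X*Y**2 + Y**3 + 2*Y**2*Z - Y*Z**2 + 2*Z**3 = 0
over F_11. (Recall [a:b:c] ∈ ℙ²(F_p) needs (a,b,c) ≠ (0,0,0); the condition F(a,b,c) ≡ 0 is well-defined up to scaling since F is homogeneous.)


F(0,8,3) ≡ 9 (mod 11); P is NOT on the curve.

Evaluate F(0, 8, 3) term-by-term (mod 11).
  -X**3 ↦ -1·0·1·1 = 0
  3*X**2*Y ↦ 3·0·8·1 = 0
  -2*X**2*Z ↦ -2·0·1·3 = 0
  -X*Y**2 ↦ -1·0·64·1 = 0
  Y**3 ↦ 1·1·512·1 = 512
  2*Y**2*Z ↦ 2·1·64·3 = 384
  -Y*Z**2 ↦ -1·1·8·9 = -72
  2*Z**3 ↦ 2·1·1·27 = 54
Sum: F(0, 8, 3) = (0) + (0) + (0) + (0) + (512) + (384) + (-72) + (54) = 878.
Reducing mod 11: 878 ≡ 9 (mod 11).
Since F(a, b, c) ≡ 9 ≠ 0 (mod 11), P does NOT lie on the curve.


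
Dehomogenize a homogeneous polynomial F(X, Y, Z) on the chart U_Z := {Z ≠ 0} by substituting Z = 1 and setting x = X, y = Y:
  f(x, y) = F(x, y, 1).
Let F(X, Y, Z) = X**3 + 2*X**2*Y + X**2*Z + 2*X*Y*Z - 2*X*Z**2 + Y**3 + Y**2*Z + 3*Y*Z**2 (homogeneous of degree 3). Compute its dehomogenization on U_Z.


f(x, y) = x**3 + 2*x**2*y + x**2 + 2*x*y - 2*x + y**3 + y**2 + 3*y

On U_Z we set Z = 1. Each monomial c·X^i·Y^j·Z^k in F becomes c·x^i·y^j·1^k = c·x^i·y^j.
Substituting Z = 1: F(X, Y, 1) = x**3 + 2*x**2*y + x**2 + 2*x*y - 2*x + y**3 + y**2 + 3*y.
Note: deg(f) ≤ deg(F) = 3; strict inequality happens when F is divisible by Z (lost terms).


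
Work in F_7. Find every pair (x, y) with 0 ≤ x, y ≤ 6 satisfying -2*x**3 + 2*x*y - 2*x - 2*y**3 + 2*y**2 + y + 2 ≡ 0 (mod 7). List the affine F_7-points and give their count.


Affine F_7-points: {(3, 4)}; count = 1.

For each of the 49 pairs (x, y) ∈ F_7², evaluate f(x, y) mod 7. Record the zeros.
  x = 0: [0↦2, 1↦3, 2↦3, 3↦4, 4↦1, 5↦3, 6↦5]  zeros at y ∈ ∅
  x = 1: [0↦5, 1↦1, 2↦3, 3↦6, 4↦5, 5↦2, 6↦6]  zeros at y ∈ ∅
  x = 2: [0↦3, 1↦1, 2↦5, 3↦3, 4↦4, 5↦3, 6↦2]  zeros at y ∈ ∅
  x = 3: [0↦5, 1↦5, 2↦4, 3↦4, 4↦0, 5↦1, 6↦2]  zeros at y ∈ {4}
  x = 4: [0↦6, 1↦1, 2↦2, 3↦4, 4↦2, 5↦5, 6↦1]  zeros at y ∈ ∅
  x = 5: [0↦1, 1↦5, 2↦1, 3↦5, 4↦5, 5↦3, 6↦1]  zeros at y ∈ ∅
  x = 6: [0↦6, 1↦5, 2↦3, 3↦2, 4↦4, 5↦4, 6↦4]  zeros at y ∈ ∅
Collecting zeros: affine points = {(3, 4)}.
Total count |C(F_7)_aff| = 1.


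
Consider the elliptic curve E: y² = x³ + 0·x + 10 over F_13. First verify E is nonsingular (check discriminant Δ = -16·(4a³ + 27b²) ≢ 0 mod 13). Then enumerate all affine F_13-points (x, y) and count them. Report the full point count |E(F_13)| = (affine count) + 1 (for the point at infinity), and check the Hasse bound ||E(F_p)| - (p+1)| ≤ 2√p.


Affine points = {(0, 6), (0, 7), (4, 3), (4, 10), (10, 3), (10, 10), (12, 3), (12, 10)}; affine count = 8; |E(F_13)| = 9.

Discriminant check: Δ ∝ 4a³ + 27b² = 4·0³ + 27·10² = 4·0 + 27·100 ≡ 9 (mod 13). Nonzero ⇒ E is nonsingular.
For each x ∈ F_13, compute rhs = x³ + 0·x + 10 mod 13, then count y ∈ F_13 with y² ≡ rhs.
  x = 0: rhs = 10, matching y values: 6, 7 (2 points).
  x = 1: rhs = 11, matching y values: none (0 points).
  x = 2: rhs = 5, matching y values: none (0 points).
  x = 3: rhs = 11, matching y values: none (0 points).
  x = 4: rhs = 9, matching y values: 3, 10 (2 points).
  x = 5: rhs = 5, matching y values: none (0 points).
  x = 6: rhs = 5, matching y values: none (0 points).
  x = 7: rhs = 2, matching y values: none (0 points).
  x = 8: rhs = 2, matching y values: none (0 points).
  x = 9: rhs = 11, matching y values: none (0 points).
  x = 10: rhs = 9, matching y values: 3, 10 (2 points).
  x = 11: rhs = 2, matching y values: none (0 points).
  x = 12: rhs = 9, matching y values: 3, 10 (2 points).
Total affine count: 8.
Full point count |E(F_13)| = 8 + 1 = 9.
Hasse bound: |9 − (13+1)| = |-5| = 5 ≤ 2√13 ≈ 7.2111 ✓.


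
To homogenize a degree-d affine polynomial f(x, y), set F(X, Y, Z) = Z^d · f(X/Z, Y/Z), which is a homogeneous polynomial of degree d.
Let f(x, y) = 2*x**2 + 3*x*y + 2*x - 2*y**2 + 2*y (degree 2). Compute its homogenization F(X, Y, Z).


F(X, Y, Z) = 2*X**2 + 3*X*Y + 2*X*Z - 2*Y**2 + 2*Y*Z

deg(f) = 2.
Substitute x = X/Z, y = Y/Z into f, then multiply by Z^2.
  monomial 2·x^2·y^0 ↦ 2·X^2·Y^0·Z^0.
  monomial 3·x^1·y^1 ↦ 3·X^1·Y^1·Z^0.
  monomial 2·x^1·y^0 ↦ 2·X^1·Y^0·Z^1.
  monomial -2·x^0·y^2 ↦ -2·X^0·Y^2·Z^0.
  monomial 2·x^0·y^1 ↦ 2·X^0·Y^1·Z^1.
Collecting: F(X, Y, Z) = 2*X**2 + 3*X*Y + 2*X*Z - 2*Y**2 + 2*Y*Z.


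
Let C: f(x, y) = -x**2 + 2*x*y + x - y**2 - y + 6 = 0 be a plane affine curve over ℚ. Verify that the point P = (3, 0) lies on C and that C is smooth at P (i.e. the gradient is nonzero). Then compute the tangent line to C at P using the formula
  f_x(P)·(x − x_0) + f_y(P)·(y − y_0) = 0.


Tangent line at P: -5*x + 5*y + 15 = 0.

Step 1: f(3, 0) = 0, so P lies on C.
Step 2: partial derivatives
  f_x(x, y) = -2*x + 2*y + 1, f_y(x, y) = 2*x - 2*y - 1.
  f_x(P) = -5, f_y(P) = 5 (gradient nonzero, so P is smooth).
Step 3: tangent line at P: -5·(x − 3) + 5·(y − 0) = 0.
Expanding: -5*x + 5*y + 15 = 0.


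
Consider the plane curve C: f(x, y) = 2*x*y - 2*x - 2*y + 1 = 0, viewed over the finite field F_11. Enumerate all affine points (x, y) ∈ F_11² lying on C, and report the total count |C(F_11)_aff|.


Affine F_11-points: {(0, 6), (2, 7), (3, 4), (4, 3), (5, 8), (6, 0), (7, 2), (8, 5), (9, 10), (10, 9)}; count = 10.

For each of the 121 pairs (x, y) ∈ F_11², evaluate f(x, y) mod 11. Record the zeros.
  x = 0: [0↦1, 1↦10, 2↦8, 3↦6, 4↦4, 5↦2, 6↦0, 7↦9, 8↦7, 9↦5, 10↦3]  zeros at y ∈ {6}
  x = 1: [0↦10, 1↦10, 2↦10, 3↦10, 4↦10, 5↦10, 6↦10, 7↦10, 8↦10, 9↦10, 10↦10]  zeros at y ∈ ∅
  x = 2: [0↦8, 1↦10, 2↦1, 3↦3, 4↦5, 5↦7, 6↦9, 7↦0, 8↦2, 9↦4, 10↦6]  zeros at y ∈ {7}
  x = 3: [0↦6, 1↦10, 2↦3, 3↦7, 4↦0, 5↦4, 6↦8, 7↦1, 8↦5, 9↦9, 10↦2]  zeros at y ∈ {4}
  x = 4: [0↦4, 1↦10, 2↦5, 3↦0, 4↦6, 5↦1, 6↦7, 7↦2, 8↦8, 9↦3, 10↦9]  zeros at y ∈ {3}
  x = 5: [0↦2, 1↦10, 2↦7, 3↦4, 4↦1, 5↦9, 6↦6, 7↦3, 8↦0, 9↦8, 10↦5]  zeros at y ∈ {8}
  x = 6: [0↦0, 1↦10, 2↦9, 3↦8, 4↦7, 5↦6, 6↦5, 7↦4, 8↦3, 9↦2, 10↦1]  zeros at y ∈ {0}
  x = 7: [0↦9, 1↦10, 2↦0, 3↦1, 4↦2, 5↦3, 6↦4, 7↦5, 8↦6, 9↦7, 10↦8]  zeros at y ∈ {2}
  x = 8: [0↦7, 1↦10, 2↦2, 3↦5, 4↦8, 5↦0, 6↦3, 7↦6, 8↦9, 9↦1, 10↦4]  zeros at y ∈ {5}
  x = 9: [0↦5, 1↦10, 2↦4, 3↦9, 4↦3, 5↦8, 6↦2, 7↦7, 8↦1, 9↦6, 10↦0]  zeros at y ∈ {10}
  x = 10: [0↦3, 1↦10, 2↦6, 3↦2, 4↦9, 5↦5, 6↦1, 7↦8, 8↦4, 9↦0, 10↦7]  zeros at y ∈ {9}
Collecting zeros: affine points = {(0, 6), (2, 7), (3, 4), (4, 3), (5, 8), (6, 0), (7, 2), (8, 5), (9, 10), (10, 9)}.
Total count |C(F_11)_aff| = 10.


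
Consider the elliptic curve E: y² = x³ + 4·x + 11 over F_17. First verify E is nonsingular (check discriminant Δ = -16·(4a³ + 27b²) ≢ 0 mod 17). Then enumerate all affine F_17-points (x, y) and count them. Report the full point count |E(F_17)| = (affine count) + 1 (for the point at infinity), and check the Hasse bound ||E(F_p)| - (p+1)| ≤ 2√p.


Affine points = {(1, 4), (1, 13), (3, 4), (3, 13), (6, 8), (6, 9), (7, 5), (7, 12), (11, 3), (11, 14), (12, 6), (12, 11), (13, 4), (13, 13)}; affine count = 14; |E(F_17)| = 15.

Discriminant check: Δ ∝ 4a³ + 27b² = 4·4³ + 27·11² = 4·64 + 27·121 ≡ 4 (mod 17). Nonzero ⇒ E is nonsingular.
For each x ∈ F_17, compute rhs = x³ + 4·x + 11 mod 17, then count y ∈ F_17 with y² ≡ rhs.
  x = 0: rhs = 11, matching y values: none (0 points).
  x = 1: rhs = 16, matching y values: 4, 13 (2 points).
  x = 2: rhs = 10, matching y values: none (0 points).
  x = 3: rhs = 16, matching y values: 4, 13 (2 points).
  x = 4: rhs = 6, matching y values: none (0 points).
  x = 5: rhs = 3, matching y values: none (0 points).
  x = 6: rhs = 13, matching y values: 8, 9 (2 points).
  x = 7: rhs = 8, matching y values: 5, 12 (2 points).
  x = 8: rhs = 11, matching y values: none (0 points).
  x = 9: rhs = 11, matching y values: none (0 points).
  x = 10: rhs = 14, matching y values: none (0 points).
  x = 11: rhs = 9, matching y values: 3, 14 (2 points).
  x = 12: rhs = 2, matching y values: 6, 11 (2 points).
  x = 13: rhs = 16, matching y values: 4, 13 (2 points).
  x = 14: rhs = 6, matching y values: none (0 points).
  x = 15: rhs = 12, matching y values: none (0 points).
  x = 16: rhs = 6, matching y values: none (0 points).
Total affine count: 14.
Full point count |E(F_17)| = 14 + 1 = 15.
Hasse bound: |15 − (17+1)| = |-3| = 3 ≤ 2√17 ≈ 8.2462 ✓.


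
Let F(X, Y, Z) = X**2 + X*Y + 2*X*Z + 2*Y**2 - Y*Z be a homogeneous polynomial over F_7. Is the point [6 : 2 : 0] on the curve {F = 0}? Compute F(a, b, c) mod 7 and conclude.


F(6,2,0) ≡ 0 (mod 7); P is on the curve.

Evaluate F(6, 2, 0) term-by-term (mod 7).
  X**2 ↦ 1·36·1·1 = 36
  X*Y ↦ 1·6·2·1 = 12
  2*X*Z ↦ 2·6·1·0 = 0
  2*Y**2 ↦ 2·1·4·1 = 8
  -Y*Z ↦ -1·1·2·0 = 0
Sum: F(6, 2, 0) = (36) + (12) + (0) + (8) + (0) = 56.
Reducing mod 7: 56 ≡ 0 (mod 7).
Since F(a, b, c) ≡ 0 (mod 7), P lies on the curve.


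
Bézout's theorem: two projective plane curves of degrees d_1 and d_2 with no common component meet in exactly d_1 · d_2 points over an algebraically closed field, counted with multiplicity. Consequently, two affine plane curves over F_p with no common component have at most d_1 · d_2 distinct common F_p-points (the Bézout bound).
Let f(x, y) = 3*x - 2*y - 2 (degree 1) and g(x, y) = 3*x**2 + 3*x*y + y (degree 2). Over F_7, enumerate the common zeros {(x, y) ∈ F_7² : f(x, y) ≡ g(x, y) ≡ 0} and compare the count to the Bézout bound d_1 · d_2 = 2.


Common zeros: ∅; count = 0; Bézout bound = 2.

deg(f) = 1, deg(g) = 2, so Bézout bound = 2.
Scan x ∈ F_7. For each x, list the y ∈ F_7 with f(x, y) ≡ 0 and those with g(x, y) ≡ 0 (mod 7); the common zeros in that column are the intersection.
  x = 0: f ≡ 0 at y ∈ {6}; g ≡ 0 at y ∈ {0}; common: ∅.
  x = 1: f ≡ 0 at y ∈ {4}; g ≡ 0 at y ∈ {1}; common: ∅.
  x = 2: f ≡ 0 at y ∈ {2}; g ≡ 0 at y ∈ ∅; common: ∅.
  x = 3: f ≡ 0 at y ∈ {0}; g ≡ 0 at y ∈ {5}; common: ∅.
  x = 4: f ≡ 0 at y ∈ {5}; g ≡ 0 at y ∈ {6}; common: ∅.
  x = 5: f ≡ 0 at y ∈ {3}; g ≡ 0 at y ∈ {1}; common: ∅.
  x = 6: f ≡ 0 at y ∈ {1}; g ≡ 0 at y ∈ {5}; common: ∅.
Collecting: common zeros = ∅, so the count is 0.
Comparison with the Bézout bound: 0 ≤ 2 = deg(f)·deg(g), as expected for curves with no common component (the affine F_7-count falls short of the bound because intersections may lie at infinity, over extension fields, or carry multiplicity).


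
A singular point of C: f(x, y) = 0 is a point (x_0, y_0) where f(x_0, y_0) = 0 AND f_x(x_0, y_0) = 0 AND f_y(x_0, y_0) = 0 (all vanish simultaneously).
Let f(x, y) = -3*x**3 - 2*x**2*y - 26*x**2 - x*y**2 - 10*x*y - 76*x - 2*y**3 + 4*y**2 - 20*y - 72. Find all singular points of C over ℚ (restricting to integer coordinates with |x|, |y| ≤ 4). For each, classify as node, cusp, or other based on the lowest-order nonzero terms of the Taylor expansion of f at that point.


Singular points: {(-3, 1)}; classification: node.

Compute partial derivatives:
  f_x = -9*x**2 - 4*x*y - 52*x - y**2 - 10*y - 76.
  f_y = -2*x**2 - 2*x*y - 10*x - 6*y**2 + 8*y - 20.
Scan x_0 ∈ {−4, ..., 4}. For each x_0, f_y(x_0, y) is a polynomial in y; find its integer roots y ∈ {−4, ..., 4}, then test f_x and f at those candidates.
  x = -4: f_y(-4, y) = -6*y**2 + 16*y - 12; no integer root y with |y| ≤ 4.
  x = -3: f_y(-3, y) = -6*y**2 + 14*y - 8; vanishes at y ∈ {1}. (-3, 1): f_x = 0, f = 0 — SINGULAR.
  x = -2: f_y(-2, y) = -6*y**2 + 12*y - 8; no integer root y with |y| ≤ 4.
  x = -1: f_y(-1, y) = -6*y**2 + 10*y - 12; no integer root y with |y| ≤ 4.
  x = 0: f_y(0, y) = -6*y**2 + 8*y - 20; no integer root y with |y| ≤ 4.
  x = 1: f_y(1, y) = -6*y**2 + 6*y - 32; no integer root y with |y| ≤ 4.
  x = 2: f_y(2, y) = -6*y**2 + 4*y - 48; no integer root y with |y| ≤ 4.
  x = 3: f_y(3, y) = -6*y**2 + 2*y - 68; no integer root y with |y| ≤ 4.
  x = 4: f_y(4, y) = -6*y**2 - 92; no integer root y with |y| ≤ 4.
Only singular point on the grid: (-3, 1).
Classify: substitute x = -3 + u, y = 1 + v and expand: f = -3*u**3 - 2*u**2*v - u**2 - u*v**2 - 2*v**3 + v**2.
No constant or linear terms (consistent with a singular point). Quadratic part: -u**2 + v**2. Cubic part: -3*u**3 - 2*u**2*v - u*v**2 - 2*v**3.
The quadratic part v**2 - u**2 = (v − u)(v + u) splits into two distinct linear factors, so there are two distinct tangent lines y − 1 = ±(x − -3) — this is a node (ordinary double point).
Classification: node.


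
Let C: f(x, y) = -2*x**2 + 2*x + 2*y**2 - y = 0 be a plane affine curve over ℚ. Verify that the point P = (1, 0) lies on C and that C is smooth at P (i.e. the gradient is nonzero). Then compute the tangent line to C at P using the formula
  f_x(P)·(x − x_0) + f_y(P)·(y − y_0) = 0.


Tangent line at P: -2*x - y + 2 = 0.

Step 1: f(1, 0) = 0, so P lies on C.
Step 2: partial derivatives
  f_x(x, y) = 2 - 4*x, f_y(x, y) = 4*y - 1.
  f_x(P) = -2, f_y(P) = -1 (gradient nonzero, so P is smooth).
Step 3: tangent line at P: -2·(x − 1) + -1·(y − 0) = 0.
Expanding: -2*x - y + 2 = 0.


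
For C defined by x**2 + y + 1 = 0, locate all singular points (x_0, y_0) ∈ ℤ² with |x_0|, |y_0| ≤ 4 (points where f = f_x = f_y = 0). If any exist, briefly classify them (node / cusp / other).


No singular points in the scanned grid; C is smooth there.

Compute partial derivatives:
  f_x = 2*x.
  f_y = 1.
f_y = 1 is a nonzero constant, so f_y never vanishes: no point (x, y) can satisfy f = f_x = f_y = 0. In particular no (x, y) ∈ {−4, ..., 4}² is singular; the curve is smooth.


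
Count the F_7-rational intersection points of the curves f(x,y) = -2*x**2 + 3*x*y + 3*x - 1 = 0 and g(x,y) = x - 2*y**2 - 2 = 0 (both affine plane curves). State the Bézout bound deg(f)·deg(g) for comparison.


Common zeros: {(3, 5)}; count = 1; Bézout bound = 4.

deg(f) = 2, deg(g) = 2, so Bézout bound = 4.
Scan x ∈ F_7. For each x, list the y ∈ F_7 with f(x, y) ≡ 0 and those with g(x, y) ≡ 0 (mod 7); the common zeros in that column are the intersection.
  x = 0: f ≡ 0 at y ∈ ∅; g ≡ 0 at y ∈ ∅; common: ∅.
  x = 1: f ≡ 0 at y ∈ {0}; g ≡ 0 at y ∈ ∅; common: ∅.
  x = 2: f ≡ 0 at y ∈ {4}; g ≡ 0 at y ∈ {0}; common: ∅.
  x = 3: f ≡ 0 at y ∈ {5}; g ≡ 0 at y ∈ {2, 5}; common: {5}.
  x = 4: f ≡ 0 at y ∈ {0}; g ≡ 0 at y ∈ {1, 6}; common: ∅.
  x = 5: f ≡ 0 at y ∈ {1}; g ≡ 0 at y ∈ ∅; common: ∅.
  x = 6: f ≡ 0 at y ∈ {5}; g ≡ 0 at y ∈ {3, 4}; common: ∅.
Collecting: common zeros = {(3, 5)}, so the count is 1.
Comparison with the Bézout bound: 1 ≤ 4 = deg(f)·deg(g), as expected for curves with no common component (the affine F_7-count falls short of the bound because intersections may lie at infinity, over extension fields, or carry multiplicity).


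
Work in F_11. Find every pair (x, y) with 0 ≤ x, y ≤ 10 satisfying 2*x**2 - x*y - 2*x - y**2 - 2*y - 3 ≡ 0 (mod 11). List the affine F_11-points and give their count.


Affine F_11-points: {(0, 2), (0, 7), (2, 2), (2, 5), (7, 5), (7, 8), (9, 3), (9, 8), (10, 3), (10, 7)}; count = 10.

For each of the 121 pairs (x, y) ∈ F_11², evaluate f(x, y) mod 11. Record the zeros.
  x = 0: [0↦8, 1↦5, 2↦0, 3↦4, 4↦6, 5↦6, 6↦4, 7↦0, 8↦5, 9↦8, 10↦9]  zeros at y ∈ {2, 7}
  x = 1: [0↦8, 1↦4, 2↦9, 3↦1, 4↦2, 5↦1, 6↦9, 7↦4, 8↦8, 9↦10, 10↦10]  zeros at y ∈ ∅
  x = 2: [0↦1, 1↦7, 2↦0, 3↦2, 4↦2, 5↦0, 6↦7, 7↦1, 8↦4, 9↦5, 10↦4]  zeros at y ∈ {2, 5}
  x = 3: [0↦9, 1↦3, 2↦6, 3↦7, 4↦6, 5↦3, 6↦9, 7↦2, 8↦4, 9↦4, 10↦2]  zeros at y ∈ ∅
  x = 4: [0↦10, 1↦3, 2↦5, 3↦5, 4↦3, 5↦10, 6↦4, 7↦7, 8↦8, 9↦7, 10↦4]  zeros at y ∈ ∅
  x = 5: [0↦4, 1↦7, 2↦8, 3↦7, 4↦4, 5↦10, 6↦3, 7↦5, 8↦5, 9↦3, 10↦10]  zeros at y ∈ ∅
  x = 6: [0↦2, 1↦4, 2↦4, 3↦2, 4↦9, 5↦3, 6↦6, 7↦7, 8↦6, 9↦3, 10↦9]  zeros at y ∈ ∅
  x = 7: [0↦4, 1↦5, 2↦4, 3↦1, 4↦7, 5↦0, 6↦2, 7↦2, 8↦0, 9↦7, 10↦1]  zeros at y ∈ {5, 8}
  x = 8: [0↦10, 1↦10, 2↦8, 3↦4, 4↦9, 5↦1, 6↦2, 7↦1, 8↦9, 9↦4, 10↦8]  zeros at y ∈ ∅
  x = 9: [0↦9, 1↦8, 2↦5, 3↦0, 4↦4, 5↦6, 6↦6, 7↦4, 8↦0, 9↦5, 10↦8]  zeros at y ∈ {3, 8}
  x = 10: [0↦1, 1↦10, 2↦6, 3↦0, 4↦3, 5↦4, 6↦3, 7↦0, 8↦6, 9↦10, 10↦1]  zeros at y ∈ {3, 7}
Collecting zeros: affine points = {(0, 2), (0, 7), (2, 2), (2, 5), (7, 5), (7, 8), (9, 3), (9, 8), (10, 3), (10, 7)}.
Total count |C(F_11)_aff| = 10.


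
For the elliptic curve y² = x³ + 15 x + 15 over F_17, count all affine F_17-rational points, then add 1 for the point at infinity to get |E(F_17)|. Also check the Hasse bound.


Affine points = {(0, 7), (0, 10), (2, 6), (2, 11), (3, 6), (3, 11), (6, 7), (6, 10), (7, 2), (7, 15), (8, 1), (8, 16), (10, 3), (10, 14), (11, 7), (11, 10), (12, 6), (12, 11), (16, 4), (16, 13)}; affine count = 20; |E(F_17)| = 21.

Discriminant check: Δ ∝ 4a³ + 27b² = 4·15³ + 27·15² = 4·3375 + 27·225 ≡ 8 (mod 17). Nonzero ⇒ E is nonsingular.
For each x ∈ F_17, compute rhs = x³ + 15·x + 15 mod 17, then count y ∈ F_17 with y² ≡ rhs.
  x = 0: rhs = 15, matching y values: 7, 10 (2 points).
  x = 1: rhs = 14, matching y values: none (0 points).
  x = 2: rhs = 2, matching y values: 6, 11 (2 points).
  x = 3: rhs = 2, matching y values: 6, 11 (2 points).
  x = 4: rhs = 3, matching y values: none (0 points).
  x = 5: rhs = 11, matching y values: none (0 points).
  x = 6: rhs = 15, matching y values: 7, 10 (2 points).
  x = 7: rhs = 4, matching y values: 2, 15 (2 points).
  x = 8: rhs = 1, matching y values: 1, 16 (2 points).
  x = 9: rhs = 12, matching y values: none (0 points).
  x = 10: rhs = 9, matching y values: 3, 14 (2 points).
  x = 11: rhs = 15, matching y values: 7, 10 (2 points).
  x = 12: rhs = 2, matching y values: 6, 11 (2 points).
  x = 13: rhs = 10, matching y values: none (0 points).
  x = 14: rhs = 11, matching y values: none (0 points).
  x = 15: rhs = 11, matching y values: none (0 points).
  x = 16: rhs = 16, matching y values: 4, 13 (2 points).
Total affine count: 20.
Full point count |E(F_17)| = 20 + 1 = 21.
Hasse bound: |21 − (17+1)| = |3| = 3 ≤ 2√17 ≈ 8.2462 ✓.


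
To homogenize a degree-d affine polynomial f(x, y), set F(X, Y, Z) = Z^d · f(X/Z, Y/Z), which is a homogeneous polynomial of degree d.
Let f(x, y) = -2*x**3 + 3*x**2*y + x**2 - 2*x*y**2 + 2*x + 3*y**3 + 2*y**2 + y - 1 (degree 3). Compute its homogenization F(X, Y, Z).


F(X, Y, Z) = -2*X**3 + 3*X**2*Y + X**2*Z - 2*X*Y**2 + 2*X*Z**2 + 3*Y**3 + 2*Y**2*Z + Y*Z**2 - Z**3

deg(f) = 3.
Substitute x = X/Z, y = Y/Z into f, then multiply by Z^3.
  monomial -2·x^3·y^0 ↦ -2·X^3·Y^0·Z^0.
  monomial 3·x^2·y^1 ↦ 3·X^2·Y^1·Z^0.
  monomial 1·x^2·y^0 ↦ 1·X^2·Y^0·Z^1.
  monomial -2·x^1·y^2 ↦ -2·X^1·Y^2·Z^0.
  monomial 2·x^1·y^0 ↦ 2·X^1·Y^0·Z^2.
  monomial 3·x^0·y^3 ↦ 3·X^0·Y^3·Z^0.
  monomial 2·x^0·y^2 ↦ 2·X^0·Y^2·Z^1.
  monomial 1·x^0·y^1 ↦ 1·X^0·Y^1·Z^2.
  monomial -1·x^0·y^0 ↦ -1·X^0·Y^0·Z^3.
Collecting: F(X, Y, Z) = -2*X**3 + 3*X**2*Y + X**2*Z - 2*X*Y**2 + 2*X*Z**2 + 3*Y**3 + 2*Y**2*Z + Y*Z**2 - Z**3.


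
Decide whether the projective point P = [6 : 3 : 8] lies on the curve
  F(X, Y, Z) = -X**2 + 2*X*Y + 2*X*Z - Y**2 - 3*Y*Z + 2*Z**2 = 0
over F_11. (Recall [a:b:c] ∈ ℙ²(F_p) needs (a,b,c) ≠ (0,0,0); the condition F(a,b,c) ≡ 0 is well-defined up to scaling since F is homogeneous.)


F(6,3,8) ≡ 0 (mod 11); P is on the curve.

Evaluate F(6, 3, 8) term-by-term (mod 11).
  -X**2 ↦ -1·36·1·1 = -36
  2*X*Y ↦ 2·6·3·1 = 36
  2*X*Z ↦ 2·6·1·8 = 96
  -Y**2 ↦ -1·1·9·1 = -9
  -3*Y*Z ↦ -3·1·3·8 = -72
  2*Z**2 ↦ 2·1·1·64 = 128
Sum: F(6, 3, 8) = (-36) + (36) + (96) + (-9) + (-72) + (128) = 143.
Reducing mod 11: 143 ≡ 0 (mod 11).
Since F(a, b, c) ≡ 0 (mod 11), P lies on the curve.


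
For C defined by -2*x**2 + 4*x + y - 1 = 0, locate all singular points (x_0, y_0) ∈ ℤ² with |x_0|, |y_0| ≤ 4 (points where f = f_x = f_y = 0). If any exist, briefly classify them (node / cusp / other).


No singular points in the scanned grid; C is smooth there.

Compute partial derivatives:
  f_x = 4 - 4*x.
  f_y = 1.
f_y = 1 is a nonzero constant, so f_y never vanishes: no point (x, y) can satisfy f = f_x = f_y = 0. In particular no (x, y) ∈ {−4, ..., 4}² is singular; the curve is smooth.


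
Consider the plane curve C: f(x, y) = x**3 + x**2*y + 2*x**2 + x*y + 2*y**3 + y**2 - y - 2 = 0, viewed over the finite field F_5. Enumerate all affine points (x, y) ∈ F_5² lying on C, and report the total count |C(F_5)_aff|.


Affine F_5-points: {(0, 1), (1, 1), (3, 2)}; count = 3.

For each of the 25 pairs (x, y) ∈ F_5², evaluate f(x, y) mod 5. Record the zeros.
  x = 0: [0↦3, 1↦0, 2↦1, 3↦3, 4↦3]  zeros at y ∈ {1}
  x = 1: [0↦1, 1↦0, 2↦3, 3↦2, 4↦4]  zeros at y ∈ {1}
  x = 2: [0↦4, 1↦2, 2↦4, 3↦2, 4↦3]  zeros at y ∈ ∅
  x = 3: [0↦3, 1↦2, 2↦0, 3↦4, 4↦1]  zeros at y ∈ {2}
  x = 4: [0↦4, 1↦1, 2↦2, 3↦4, 4↦4]  zeros at y ∈ ∅
Collecting zeros: affine points = {(0, 1), (1, 1), (3, 2)}.
Total count |C(F_5)_aff| = 3.


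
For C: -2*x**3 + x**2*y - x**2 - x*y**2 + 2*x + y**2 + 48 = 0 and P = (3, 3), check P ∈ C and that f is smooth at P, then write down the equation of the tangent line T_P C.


Tangent line at P: -49*x - 3*y + 156 = 0.

Step 1: f(3, 3) = 0, so P lies on C.
Step 2: partial derivatives
  f_x(x, y) = -6*x**2 + 2*x*y - 2*x - y**2 + 2, f_y(x, y) = x**2 - 2*x*y + 2*y.
  f_x(P) = -49, f_y(P) = -3 (gradient nonzero, so P is smooth).
Step 3: tangent line at P: -49·(x − 3) + -3·(y − 3) = 0.
Expanding: -49*x - 3*y + 156 = 0.


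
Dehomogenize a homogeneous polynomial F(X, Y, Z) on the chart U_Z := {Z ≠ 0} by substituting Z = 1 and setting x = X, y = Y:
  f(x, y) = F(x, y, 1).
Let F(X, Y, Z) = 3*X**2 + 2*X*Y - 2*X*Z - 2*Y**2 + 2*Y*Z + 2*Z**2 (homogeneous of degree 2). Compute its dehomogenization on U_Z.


f(x, y) = 3*x**2 + 2*x*y - 2*x - 2*y**2 + 2*y + 2

On U_Z we set Z = 1. Each monomial c·X^i·Y^j·Z^k in F becomes c·x^i·y^j·1^k = c·x^i·y^j.
Substituting Z = 1: F(X, Y, 1) = 3*x**2 + 2*x*y - 2*x - 2*y**2 + 2*y + 2.
Note: deg(f) ≤ deg(F) = 2; strict inequality happens when F is divisible by Z (lost terms).


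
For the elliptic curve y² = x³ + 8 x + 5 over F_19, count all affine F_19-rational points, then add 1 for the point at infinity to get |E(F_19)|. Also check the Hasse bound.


Affine points = {(0, 9), (0, 10), (4, 5), (4, 14), (7, 9), (7, 10), (8, 7), (8, 12), (12, 9), (12, 10), (13, 8), (13, 11), (14, 7), (14, 12), (15, 2), (15, 17), (16, 7), (16, 12), (17, 0)}; affine count = 19; |E(F_19)| = 20.

Discriminant check: Δ ∝ 4a³ + 27b² = 4·8³ + 27·5² = 4·512 + 27·25 ≡ 6 (mod 19). Nonzero ⇒ E is nonsingular.
For each x ∈ F_19, compute rhs = x³ + 8·x + 5 mod 19, then count y ∈ F_19 with y² ≡ rhs.
  x = 0: rhs = 5, matching y values: 9, 10 (2 points).
  x = 1: rhs = 14, matching y values: none (0 points).
  x = 2: rhs = 10, matching y values: none (0 points).
  x = 3: rhs = 18, matching y values: none (0 points).
  x = 4: rhs = 6, matching y values: 5, 14 (2 points).
  x = 5: rhs = 18, matching y values: none (0 points).
  x = 6: rhs = 3, matching y values: none (0 points).
  x = 7: rhs = 5, matching y values: 9, 10 (2 points).
  x = 8: rhs = 11, matching y values: 7, 12 (2 points).
  x = 9: rhs = 8, matching y values: none (0 points).
  x = 10: rhs = 2, matching y values: none (0 points).
  x = 11: rhs = 18, matching y values: none (0 points).
  x = 12: rhs = 5, matching y values: 9, 10 (2 points).
  x = 13: rhs = 7, matching y values: 8, 11 (2 points).
  x = 14: rhs = 11, matching y values: 7, 12 (2 points).
  x = 15: rhs = 4, matching y values: 2, 17 (2 points).
  x = 16: rhs = 11, matching y values: 7, 12 (2 points).
  x = 17: rhs = 0, matching y values: 0 (1 points).
  x = 18: rhs = 15, matching y values: none (0 points).
Total affine count: 19.
Full point count |E(F_19)| = 19 + 1 = 20.
Hasse bound: |20 − (19+1)| = |0| = 0 ≤ 2√19 ≈ 8.7178 ✓.


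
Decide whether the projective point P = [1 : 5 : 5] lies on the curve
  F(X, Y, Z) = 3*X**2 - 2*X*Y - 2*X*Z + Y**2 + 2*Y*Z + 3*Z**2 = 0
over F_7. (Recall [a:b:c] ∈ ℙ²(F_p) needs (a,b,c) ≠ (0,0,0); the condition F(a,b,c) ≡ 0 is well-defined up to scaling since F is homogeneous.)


F(1,5,5) ≡ 0 (mod 7); P is on the curve.

Evaluate F(1, 5, 5) term-by-term (mod 7).
  3*X**2 ↦ 3·1·1·1 = 3
  -2*X*Y ↦ -2·1·5·1 = -10
  -2*X*Z ↦ -2·1·1·5 = -10
  Y**2 ↦ 1·1·25·1 = 25
  2*Y*Z ↦ 2·1·5·5 = 50
  3*Z**2 ↦ 3·1·1·25 = 75
Sum: F(1, 5, 5) = (3) + (-10) + (-10) + (25) + (50) + (75) = 133.
Reducing mod 7: 133 ≡ 0 (mod 7).
Since F(a, b, c) ≡ 0 (mod 7), P lies on the curve.


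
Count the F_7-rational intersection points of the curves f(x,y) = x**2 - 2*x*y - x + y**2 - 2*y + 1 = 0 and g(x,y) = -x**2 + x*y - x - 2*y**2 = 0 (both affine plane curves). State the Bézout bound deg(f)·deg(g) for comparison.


Common zeros: ∅; count = 0; Bézout bound = 4.

deg(f) = 2, deg(g) = 2, so Bézout bound = 4.
Scan x ∈ F_7. For each x, list the y ∈ F_7 with f(x, y) ≡ 0 and those with g(x, y) ≡ 0 (mod 7); the common zeros in that column are the intersection.
  x = 0: f ≡ 0 at y ∈ {1}; g ≡ 0 at y ∈ {0}; common: ∅.
  x = 1: f ≡ 0 at y ∈ ∅; g ≡ 0 at y ∈ ∅; common: ∅.
  x = 2: f ≡ 0 at y ∈ ∅; g ≡ 0 at y ∈ ∅; common: ∅.
  x = 3: f ≡ 0 at y ∈ {0, 1}; g ≡ 0 at y ∈ {2, 3}; common: ∅.
  x = 4: f ≡ 0 at y ∈ ∅; g ≡ 0 at y ∈ ∅; common: ∅.
  x = 5: f ≡ 0 at y ∈ {0, 5}; g ≡ 0 at y ∈ {2, 4}; common: ∅.
  x = 6: f ≡ 0 at y ∈ {2, 5}; g ≡ 0 at y ∈ {0, 3}; common: ∅.
Collecting: common zeros = ∅, so the count is 0.
Comparison with the Bézout bound: 0 ≤ 4 = deg(f)·deg(g), as expected for curves with no common component (the affine F_7-count falls short of the bound because intersections may lie at infinity, over extension fields, or carry multiplicity).


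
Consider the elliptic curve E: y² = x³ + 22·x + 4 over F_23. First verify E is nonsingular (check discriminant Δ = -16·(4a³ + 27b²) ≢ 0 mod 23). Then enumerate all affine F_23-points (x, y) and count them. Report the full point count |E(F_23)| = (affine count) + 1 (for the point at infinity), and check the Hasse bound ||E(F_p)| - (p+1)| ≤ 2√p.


Affine points = {(0, 2), (0, 21), (1, 2), (1, 21), (4, 8), (4, 15), (5, 3), (5, 20), (7, 8), (7, 15), (8, 5), (8, 18), (11, 6), (11, 17), (12, 8), (12, 15), (13, 7), (13, 16), (15, 11), (15, 12), (16, 6), (16, 17), (17, 1), (17, 22), (19, 6), (19, 17), (20, 7), (20, 16), (22, 2), (22, 21)}; affine count = 30; |E(F_23)| = 31.

Discriminant check: Δ ∝ 4a³ + 27b² = 4·22³ + 27·4² = 4·10648 + 27·16 ≡ 14 (mod 23). Nonzero ⇒ E is nonsingular.
For each x ∈ F_23, compute rhs = x³ + 22·x + 4 mod 23, then count y ∈ F_23 with y² ≡ rhs.
  x = 0: rhs = 4, matching y values: 2, 21 (2 points).
  x = 1: rhs = 4, matching y values: 2, 21 (2 points).
  x = 2: rhs = 10, matching y values: none (0 points).
  x = 3: rhs = 5, matching y values: none (0 points).
  x = 4: rhs = 18, matching y values: 8, 15 (2 points).
  x = 5: rhs = 9, matching y values: 3, 20 (2 points).
  x = 6: rhs = 7, matching y values: none (0 points).
  x = 7: rhs = 18, matching y values: 8, 15 (2 points).
  x = 8: rhs = 2, matching y values: 5, 18 (2 points).
  x = 9: rhs = 11, matching y values: none (0 points).
  x = 10: rhs = 5, matching y values: none (0 points).
  x = 11: rhs = 13, matching y values: 6, 17 (2 points).
  x = 12: rhs = 18, matching y values: 8, 15 (2 points).
  x = 13: rhs = 3, matching y values: 7, 16 (2 points).
  x = 14: rhs = 20, matching y values: none (0 points).
  x = 15: rhs = 6, matching y values: 11, 12 (2 points).
  x = 16: rhs = 13, matching y values: 6, 17 (2 points).
  x = 17: rhs = 1, matching y values: 1, 22 (2 points).
  x = 18: rhs = 22, matching y values: none (0 points).
  x = 19: rhs = 13, matching y values: 6, 17 (2 points).
  x = 20: rhs = 3, matching y values: 7, 16 (2 points).
  x = 21: rhs = 21, matching y values: none (0 points).
  x = 22: rhs = 4, matching y values: 2, 21 (2 points).
Total affine count: 30.
Full point count |E(F_23)| = 30 + 1 = 31.
Hasse bound: |31 − (23+1)| = |7| = 7 ≤ 2√23 ≈ 9.5917 ✓.


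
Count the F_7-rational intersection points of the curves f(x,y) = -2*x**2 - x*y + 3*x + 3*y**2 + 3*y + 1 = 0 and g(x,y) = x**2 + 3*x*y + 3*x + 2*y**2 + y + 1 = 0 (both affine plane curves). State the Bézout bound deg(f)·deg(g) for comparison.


Common zeros: {(0, 5), (1, 3)}; count = 2; Bézout bound = 4.

deg(f) = 2, deg(g) = 2, so Bézout bound = 4.
Scan x ∈ F_7. For each x, list the y ∈ F_7 with f(x, y) ≡ 0 and those with g(x, y) ≡ 0 (mod 7); the common zeros in that column are the intersection.
  x = 0: f ≡ 0 at y ∈ {1, 5}; g ≡ 0 at y ∈ {5}; common: {5}.
  x = 1: f ≡ 0 at y ∈ {1, 3}; g ≡ 0 at y ∈ {2, 3}; common: {3}.
  x = 2: f ≡ 0 at y ∈ ∅; g ≡ 0 at y ∈ ∅; common: ∅.
  x = 3: f ≡ 0 at y ∈ ∅; g ≡ 0 at y ∈ {4, 5}; common: ∅.
  x = 4: f ≡ 0 at y ∈ ∅; g ≡ 0 at y ∈ {2}; common: ∅.
  x = 5: f ≡ 0 at y ∈ ∅; g ≡ 0 at y ∈ ∅; common: ∅.
  x = 6: f ≡ 0 at y ∈ {3, 5}; g ≡ 0 at y ∈ ∅; common: ∅.
Collecting: common zeros = {(0, 5), (1, 3)}, so the count is 2.
Comparison with the Bézout bound: 2 ≤ 4 = deg(f)·deg(g), as expected for curves with no common component (the affine F_7-count falls short of the bound because intersections may lie at infinity, over extension fields, or carry multiplicity).


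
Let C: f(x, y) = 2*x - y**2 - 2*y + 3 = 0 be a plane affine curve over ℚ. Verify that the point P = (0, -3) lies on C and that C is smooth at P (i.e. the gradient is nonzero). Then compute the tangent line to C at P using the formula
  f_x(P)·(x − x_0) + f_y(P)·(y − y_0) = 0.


Tangent line at P: 2*x + 4*y + 12 = 0.

Step 1: f(0, -3) = 0, so P lies on C.
Step 2: partial derivatives
  f_x(x, y) = 2, f_y(x, y) = -2*y - 2.
  f_x(P) = 2, f_y(P) = 4 (gradient nonzero, so P is smooth).
Step 3: tangent line at P: 2·(x − 0) + 4·(y − -3) = 0.
Expanding: 2*x + 4*y + 12 = 0.


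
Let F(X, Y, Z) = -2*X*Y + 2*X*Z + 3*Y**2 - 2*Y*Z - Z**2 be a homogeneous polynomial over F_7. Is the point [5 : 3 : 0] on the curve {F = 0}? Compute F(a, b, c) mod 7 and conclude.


F(5,3,0) ≡ 4 (mod 7); P is NOT on the curve.

Evaluate F(5, 3, 0) term-by-term (mod 7).
  -2*X*Y ↦ -2·5·3·1 = -30
  2*X*Z ↦ 2·5·1·0 = 0
  3*Y**2 ↦ 3·1·9·1 = 27
  -2*Y*Z ↦ -2·1·3·0 = 0
  -Z**2 ↦ -1·1·1·0 = 0
Sum: F(5, 3, 0) = (-30) + (0) + (27) + (0) + (0) = -3.
Reducing mod 7: -3 ≡ 4 (mod 7).
Since F(a, b, c) ≡ 4 ≠ 0 (mod 7), P does NOT lie on the curve.


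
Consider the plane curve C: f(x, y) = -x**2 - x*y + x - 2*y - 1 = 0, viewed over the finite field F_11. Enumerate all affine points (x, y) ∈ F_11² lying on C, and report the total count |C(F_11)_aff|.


Affine F_11-points: {(0, 5), (1, 7), (2, 2), (3, 3), (4, 7), (5, 8), (6, 3), (7, 5), (8, 2), (10, 8)}; count = 10.

For each of the 121 pairs (x, y) ∈ F_11², evaluate f(x, y) mod 11. Record the zeros.
  x = 0: [0↦10, 1↦8, 2↦6, 3↦4, 4↦2, 5↦0, 6↦9, 7↦7, 8↦5, 9↦3, 10↦1]  zeros at y ∈ {5}
  x = 1: [0↦10, 1↦7, 2↦4, 3↦1, 4↦9, 5↦6, 6↦3, 7↦0, 8↦8, 9↦5, 10↦2]  zeros at y ∈ {7}
  x = 2: [0↦8, 1↦4, 2↦0, 3↦7, 4↦3, 5↦10, 6↦6, 7↦2, 8↦9, 9↦5, 10↦1]  zeros at y ∈ {2}
  x = 3: [0↦4, 1↦10, 2↦5, 3↦0, 4↦6, 5↦1, 6↦7, 7↦2, 8↦8, 9↦3, 10↦9]  zeros at y ∈ {3}
  x = 4: [0↦9, 1↦3, 2↦8, 3↦2, 4↦7, 5↦1, 6↦6, 7↦0, 8↦5, 9↦10, 10↦4]  zeros at y ∈ {7}
  x = 5: [0↦1, 1↦5, 2↦9, 3↦2, 4↦6, 5↦10, 6↦3, 7↦7, 8↦0, 9↦4, 10↦8]  zeros at y ∈ {8}
  x = 6: [0↦2, 1↦5, 2↦8, 3↦0, 4↦3, 5↦6, 6↦9, 7↦1, 8↦4, 9↦7, 10↦10]  zeros at y ∈ {3}
  x = 7: [0↦1, 1↦3, 2↦5, 3↦7, 4↦9, 5↦0, 6↦2, 7↦4, 8↦6, 9↦8, 10↦10]  zeros at y ∈ {5}
  x = 8: [0↦9, 1↦10, 2↦0, 3↦1, 4↦2, 5↦3, 6↦4, 7↦5, 8↦6, 9↦7, 10↦8]  zeros at y ∈ {2}
  x = 9: [0↦4, 1↦4, 2↦4, 3↦4, 4↦4, 5↦4, 6↦4, 7↦4, 8↦4, 9↦4, 10↦4]  zeros at y ∈ ∅
  x = 10: [0↦8, 1↦7, 2↦6, 3↦5, 4↦4, 5↦3, 6↦2, 7↦1, 8↦0, 9↦10, 10↦9]  zeros at y ∈ {8}
Collecting zeros: affine points = {(0, 5), (1, 7), (2, 2), (3, 3), (4, 7), (5, 8), (6, 3), (7, 5), (8, 2), (10, 8)}.
Total count |C(F_11)_aff| = 10.
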